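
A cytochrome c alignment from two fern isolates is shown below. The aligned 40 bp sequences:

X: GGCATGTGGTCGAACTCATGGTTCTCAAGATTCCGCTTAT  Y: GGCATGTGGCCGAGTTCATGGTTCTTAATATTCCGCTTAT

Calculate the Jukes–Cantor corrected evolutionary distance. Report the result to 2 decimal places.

The sequences differ at 5 of 40 sites (10, 14, 15, 26, 29), so p = 5/40 = 0.125.
d = −(3/4) ln(1 − 4p/3) = −0.75 ln(1 − 0.166667) = −0.75 ln(0.833333)
  = −0.75 × (-0.182322) = 0.136742 substitutions/site.

0.14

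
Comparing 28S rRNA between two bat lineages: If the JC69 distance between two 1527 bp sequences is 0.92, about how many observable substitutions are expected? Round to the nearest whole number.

Invert JC69: p = (3/4)(1 − e^(−4d/3)) = 0.75 × (1 − e^(-1.226667)) = 0.75 × (1 − 0.293268) = 0.530049.
Expected differing sites = pL ≈ 0.530049 × 1527 = 809.384823 ≈ 809.

809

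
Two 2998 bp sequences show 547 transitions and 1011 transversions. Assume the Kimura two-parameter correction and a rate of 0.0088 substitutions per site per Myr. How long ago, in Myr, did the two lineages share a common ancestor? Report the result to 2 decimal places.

P = 547/2998 ≈ 0.182455 and Q = 1011/2998 ≈ 0.337225.
Under the Kimura two-parameter model, d = −½ ln(1 − 2P − Q) − ¼ ln(1 − 2Q).
1 − 2P − Q = 0.297865, giving −½ ln(0.297865) = 0.605557.
1 − 2Q = 0.32555, giving −¼ ln(0.32555) = 0.280560.
d = 0.605557 + 0.280560 = 0.886117.
Under a molecular clock d = 2μt, so t = d/(2μ) = 0.886117 / (2 × 0.0088) = 50.35 Myr.

50.35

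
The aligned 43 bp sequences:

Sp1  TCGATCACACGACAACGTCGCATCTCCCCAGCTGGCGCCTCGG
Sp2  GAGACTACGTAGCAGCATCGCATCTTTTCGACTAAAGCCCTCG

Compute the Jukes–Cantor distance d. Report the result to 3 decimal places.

The sequences differ at 21 of 43 sites, so p = 21/43 ≈ 0.488372.
d = −(3/4) ln(1 − 4p/3) = −0.75 ln(1 − 0.651163) = −0.75 ln(0.348837)
  = −0.75 × (-1.053151) = 0.789863 substitutions/site.

0.790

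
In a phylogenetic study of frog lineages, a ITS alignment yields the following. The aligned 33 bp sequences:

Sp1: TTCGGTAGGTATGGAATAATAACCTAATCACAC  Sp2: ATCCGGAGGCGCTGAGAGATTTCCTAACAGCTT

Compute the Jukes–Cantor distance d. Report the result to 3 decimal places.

0.871

The sequences differ at 17 of 33 sites, so p = 17/33 ≈ 0.515152.
d = −(3/4) ln(1 − 4p/3) = −0.75 ln(1 − 0.686869) = −0.75 ln(0.313131)
  = −0.75 × (-1.161134) = 0.870851 substitutions/site.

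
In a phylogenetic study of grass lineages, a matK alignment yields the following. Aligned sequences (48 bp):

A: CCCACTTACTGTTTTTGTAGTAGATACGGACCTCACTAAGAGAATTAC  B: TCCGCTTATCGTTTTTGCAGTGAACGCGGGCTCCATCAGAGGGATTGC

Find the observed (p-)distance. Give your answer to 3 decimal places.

The sequences differ at 19 of 48 positions.
p = 19/48 = 0.395833… ≈ 0.396 (to 3 d.p.).

0.396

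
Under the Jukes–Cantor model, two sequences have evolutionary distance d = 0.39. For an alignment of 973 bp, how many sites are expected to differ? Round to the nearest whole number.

296

Invert JC69: p = (3/4)(1 − e^(−4d/3)) = 0.75 × (1 − e^(-0.52)) = 0.75 × (1 − 0.594521) = 0.304109.
Expected differing sites = pL ≈ 0.304109 × 973 = 295.898057 ≈ 296.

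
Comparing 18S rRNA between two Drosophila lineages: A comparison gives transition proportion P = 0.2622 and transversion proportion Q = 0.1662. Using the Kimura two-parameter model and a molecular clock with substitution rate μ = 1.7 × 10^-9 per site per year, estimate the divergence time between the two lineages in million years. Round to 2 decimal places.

202.23

Under the Kimura two-parameter model, d = −½ ln(1 − 2P − Q) − ¼ ln(1 − 2Q).
1 − 2P − Q = 0.3094, giving −½ ln(0.3094) = 0.586560.
1 − 2Q = 0.6676, giving −¼ ln(0.6676) = 0.101017.
d = 0.586560 + 0.101017 = 0.687577.
Under a molecular clock d = 2μt, so t = d/(2μ) = 0.687577 / (2 × 1.7 × 10^-9) = 202.23 million years.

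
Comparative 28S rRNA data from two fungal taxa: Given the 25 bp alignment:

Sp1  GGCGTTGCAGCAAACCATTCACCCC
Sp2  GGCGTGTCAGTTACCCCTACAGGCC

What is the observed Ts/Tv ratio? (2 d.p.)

0.13

Transitions are A↔G and C↔T; transversions are all other mismatches.
Transitions: 1. Transversions: 8.
R = 1/8 = 0.125 ≈ 0.13 (to 2 d.p.).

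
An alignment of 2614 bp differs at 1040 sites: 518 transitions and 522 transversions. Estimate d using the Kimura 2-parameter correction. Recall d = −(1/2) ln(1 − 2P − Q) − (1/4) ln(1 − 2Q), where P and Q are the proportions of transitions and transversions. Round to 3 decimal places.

P = 518/2614 ≈ 0.198164 and Q = 522/2614 ≈ 0.199694.
Under the Kimura two-parameter model, d = −½ ln(1 − 2P − Q) − ¼ ln(1 − 2Q).
1 − 2P − Q = 0.403978, giving −½ ln(0.403978) = 0.453197.
1 − 2Q = 0.600612, giving −¼ ln(0.600612) = 0.127452.
d = 0.453197 + 0.127452 = 0.580649.

0.581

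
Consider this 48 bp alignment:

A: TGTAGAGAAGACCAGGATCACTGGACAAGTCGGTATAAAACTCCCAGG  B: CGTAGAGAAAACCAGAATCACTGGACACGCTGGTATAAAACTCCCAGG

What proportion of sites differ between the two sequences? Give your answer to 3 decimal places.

The sequences differ at 6 of 48 positions (sites 1, 10, 16, 28, 30, 31).
p = 6/48 = 0.125.

0.125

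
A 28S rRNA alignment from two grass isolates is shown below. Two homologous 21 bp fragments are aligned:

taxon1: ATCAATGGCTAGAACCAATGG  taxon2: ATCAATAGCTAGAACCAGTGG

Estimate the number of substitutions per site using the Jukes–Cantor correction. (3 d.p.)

0.102

The sequences differ at 2 of 21 sites (7, 18), so p = 2/21 ≈ 0.095238.
d = −(3/4) ln(1 − 4p/3) = −0.75 ln(1 − 0.126984) = −0.75 ln(0.873016)
  = −0.75 × (-0.135801) = 0.101851 substitutions/site.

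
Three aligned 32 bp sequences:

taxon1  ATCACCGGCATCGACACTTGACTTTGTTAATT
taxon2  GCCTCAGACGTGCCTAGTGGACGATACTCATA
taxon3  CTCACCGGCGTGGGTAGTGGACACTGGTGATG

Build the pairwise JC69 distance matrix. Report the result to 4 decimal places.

taxon1–taxon2: 18/32 sites differ → p = 0.5625, d = −0.75 ln(1 − 0.75) = 1.039721 ≈ 1.0397.
taxon1–taxon3: 12/32 sites differ → p = 0.375, d = −0.75 ln(1 − 0.5) = 0.519860 ≈ 0.5199.
taxon2–taxon3: 13/32 sites differ → p = 0.40625, d = −0.75 ln(1 − 0.541667) = 0.585119 ≈ 0.5851.

d(taxon1,taxon2) = 1.0397, d(taxon1,taxon3) = 0.5199, d(taxon2,taxon3) = 0.5851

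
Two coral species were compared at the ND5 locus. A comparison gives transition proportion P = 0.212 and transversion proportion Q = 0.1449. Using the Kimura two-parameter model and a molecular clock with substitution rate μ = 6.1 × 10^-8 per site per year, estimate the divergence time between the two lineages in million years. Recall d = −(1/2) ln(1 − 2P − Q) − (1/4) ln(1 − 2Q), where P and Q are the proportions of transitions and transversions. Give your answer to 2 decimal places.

4.15

Under the Kimura two-parameter model, d = −½ ln(1 − 2P − Q) − ¼ ln(1 − 2Q).
1 − 2P − Q = 0.4311, giving −½ ln(0.4311) = 0.420708.
1 − 2Q = 0.7102, giving −¼ ln(0.7102) = 0.085552.
d = 0.420708 + 0.085552 = 0.506260.
Under a molecular clock d = 2μt, so t = d/(2μ) = 0.506260 / (2 × 6.1 × 10^-8) = 4.15 million years.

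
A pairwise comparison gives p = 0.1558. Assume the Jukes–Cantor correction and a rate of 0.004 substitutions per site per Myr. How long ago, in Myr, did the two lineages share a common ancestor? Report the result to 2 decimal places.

21.83

d = −(3/4) ln(1 − 4p/3) = −0.75 ln(1 − 0.207733) = −0.75 ln(0.792267)
  = −0.75 × (-0.232857) = 0.174643 substitutions/site.
Under a molecular clock d = 2μt, so t = d/(2μ) = 0.174643 / (2 × 0.004) = 21.83 Myr.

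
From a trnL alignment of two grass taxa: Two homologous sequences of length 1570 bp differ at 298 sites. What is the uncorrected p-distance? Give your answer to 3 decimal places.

0.190

p = 298/1570 = 0.189808… ≈ 0.190 (to 3 d.p.).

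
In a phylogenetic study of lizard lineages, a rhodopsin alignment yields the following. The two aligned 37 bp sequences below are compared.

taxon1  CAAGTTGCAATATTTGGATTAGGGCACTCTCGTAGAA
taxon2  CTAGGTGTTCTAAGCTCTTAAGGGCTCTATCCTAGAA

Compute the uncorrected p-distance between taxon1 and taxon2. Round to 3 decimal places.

0.405

The sequences differ at 15 of 37 positions.
p = 15/37 = 0.405405… ≈ 0.405 (to 3 d.p.).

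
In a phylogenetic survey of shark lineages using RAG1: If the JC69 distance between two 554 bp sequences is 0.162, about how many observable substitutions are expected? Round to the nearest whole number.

Invert JC69: p = (3/4)(1 − e^(−4d/3)) = 0.75 × (1 − e^(-0.216)) = 0.75 × (1 − 0.805735) = 0.145699.
Expected differing sites = pL ≈ 0.145699 × 554 = 80.717246 ≈ 81.

81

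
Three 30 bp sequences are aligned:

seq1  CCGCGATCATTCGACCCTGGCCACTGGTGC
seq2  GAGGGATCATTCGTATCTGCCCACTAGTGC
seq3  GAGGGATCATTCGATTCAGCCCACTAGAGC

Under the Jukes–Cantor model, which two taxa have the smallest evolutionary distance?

seq2 and seq3

seq1–seq2: 8/30 differ, p = 0.267, d = 0.330.
seq1–seq3: 9/30 differ, p = 0.300, d = 0.383.
seq2–seq3: 4/30 differ, p = 0.133, d = 0.147.
The smallest distance is between seq2 and seq3.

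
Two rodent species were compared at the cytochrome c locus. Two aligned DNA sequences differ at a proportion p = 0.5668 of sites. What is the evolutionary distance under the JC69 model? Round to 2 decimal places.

1.06

d = −(3/4) ln(1 − 4p/3) = −0.75 ln(1 − 0.755733) = −0.75 ln(0.244267)
  = −0.75 × (-1.409493) = 1.057120 substitutions/site.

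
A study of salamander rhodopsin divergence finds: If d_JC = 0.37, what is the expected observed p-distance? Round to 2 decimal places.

0.29

p = (3/4)(1 − e^(−4d/3)) = 0.75 × (1 − e^(-0.493333)) = 0.75 × (1 − 0.610588) = 0.292059.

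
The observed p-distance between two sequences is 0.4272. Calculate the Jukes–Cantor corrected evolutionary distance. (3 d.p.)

0.632

d = −(3/4) ln(1 − 4p/3) = −0.75 ln(1 − 0.5696) = −0.75 ln(0.4304)
  = −0.75 × (-0.843040) = 0.632280 substitutions/site.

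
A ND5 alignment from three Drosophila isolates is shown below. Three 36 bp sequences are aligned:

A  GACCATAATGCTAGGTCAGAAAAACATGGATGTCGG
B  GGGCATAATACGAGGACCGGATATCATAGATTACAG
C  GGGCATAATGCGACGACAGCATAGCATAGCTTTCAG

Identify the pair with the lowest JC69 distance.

A–B: 13/36 differ, p = 0.361, d = 0.493.
A–C: 12/36 differ, p = 0.333, d = 0.441.
B–C: 7/36 differ, p = 0.194, d = 0.225.
The smallest distance is between B and C.

B and C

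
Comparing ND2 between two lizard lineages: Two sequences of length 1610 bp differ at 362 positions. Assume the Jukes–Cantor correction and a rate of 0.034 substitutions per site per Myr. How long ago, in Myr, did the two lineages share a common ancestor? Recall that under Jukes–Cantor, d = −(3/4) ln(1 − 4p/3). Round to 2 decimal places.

3.93

p = 362/1610 ≈ 0.224845.
d = −(3/4) ln(1 − 4p/3) = −0.75 ln(1 − 0.299793) = −0.75 ln(0.700207)
  = −0.75 × (-0.356379) = 0.267284 substitutions/site.
Under a molecular clock d = 2μt, so t = d/(2μ) = 0.267284 / (2 × 0.034) = 3.93 Myr.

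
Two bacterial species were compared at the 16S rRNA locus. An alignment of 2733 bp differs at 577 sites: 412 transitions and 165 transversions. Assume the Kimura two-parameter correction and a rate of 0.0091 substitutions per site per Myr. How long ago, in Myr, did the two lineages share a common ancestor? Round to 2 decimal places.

P = 412/2733 ≈ 0.15075 and Q = 165/2733 ≈ 0.060373.
Under the Kimura two-parameter model, d = −½ ln(1 − 2P − Q) − ¼ ln(1 − 2Q).
1 − 2P − Q = 0.638127, giving −½ ln(0.638127) = 0.224609.
1 − 2Q = 0.879254, giving −¼ ln(0.879254) = 0.032170.
d = 0.224609 + 0.032170 = 0.256779.
Under a molecular clock d = 2μt, so t = d/(2μ) = 0.256779 / (2 × 0.0091) = 14.11 Myr.

14.11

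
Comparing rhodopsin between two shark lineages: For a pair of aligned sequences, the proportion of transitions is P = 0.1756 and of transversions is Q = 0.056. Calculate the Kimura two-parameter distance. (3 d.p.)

0.291

Under the Kimura two-parameter model, d = −½ ln(1 − 2P − Q) − ¼ ln(1 − 2Q).
1 − 2P − Q = 0.5928, giving −½ ln(0.5928) = 0.261449.
1 − 2Q = 0.888, giving −¼ ln(0.888) = 0.029696.
d = 0.261449 + 0.029696 = 0.291145.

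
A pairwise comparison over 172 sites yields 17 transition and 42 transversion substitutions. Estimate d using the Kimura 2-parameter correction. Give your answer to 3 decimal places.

0.459

P = 17/172 ≈ 0.098837 and Q = 42/172 ≈ 0.244186.
Under the Kimura two-parameter model, d = −½ ln(1 − 2P − Q) − ¼ ln(1 − 2Q).
1 − 2P − Q = 0.55814, giving −½ ln(0.55814) = 0.291573.
1 − 2Q = 0.511628, giving −¼ ln(0.511628) = 0.167539.
d = 0.291573 + 0.167539 = 0.459112.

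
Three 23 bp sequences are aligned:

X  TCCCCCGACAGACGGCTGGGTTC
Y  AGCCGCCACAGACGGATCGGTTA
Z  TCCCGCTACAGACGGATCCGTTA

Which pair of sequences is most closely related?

X–Y: 7/23 differ, p = 0.304, d = 0.390.
X–Z: 6/23 differ, p = 0.261, d = 0.321.
Y–Z: 4/23 differ, p = 0.174, d = 0.198.
The smallest distance is between Y and Z.

Y and Z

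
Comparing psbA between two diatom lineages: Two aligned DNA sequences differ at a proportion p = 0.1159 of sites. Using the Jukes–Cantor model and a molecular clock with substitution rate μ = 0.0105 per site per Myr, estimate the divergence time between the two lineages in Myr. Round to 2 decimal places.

d = −(3/4) ln(1 − 4p/3) = −0.75 ln(1 − 0.154533) = −0.75 ln(0.845467)
  = −0.75 × (-0.167866) = 0.125900 substitutions/site.
Under a molecular clock d = 2μt, so t = d/(2μ) = 0.125900 / (2 × 0.0105) = 6.00 Myr.

6.00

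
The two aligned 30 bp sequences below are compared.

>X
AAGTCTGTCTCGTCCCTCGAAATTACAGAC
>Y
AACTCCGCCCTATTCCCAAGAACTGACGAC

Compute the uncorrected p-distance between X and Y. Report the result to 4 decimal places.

The sequences differ at 15 of 30 positions.
p = 15/30 = 0.5000.

0.5000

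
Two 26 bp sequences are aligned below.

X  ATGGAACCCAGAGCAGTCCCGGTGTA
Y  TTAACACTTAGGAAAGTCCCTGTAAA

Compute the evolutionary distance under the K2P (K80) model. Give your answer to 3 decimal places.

0.777

Of 26 sites, 7 differences are transitions and 5 are transversions, so P = 7/26 ≈ 0.269231 and Q = 5/26 ≈ 0.192308.
Under the Kimura two-parameter model, d = −½ ln(1 − 2P − Q) − ¼ ln(1 − 2Q).
1 − 2P − Q = 0.26923, giving −½ ln(0.26923) = 0.656095.
1 − 2Q = 0.615384, giving −¼ ln(0.615384) = 0.121377.
d = 0.656095 + 0.121377 = 0.777472.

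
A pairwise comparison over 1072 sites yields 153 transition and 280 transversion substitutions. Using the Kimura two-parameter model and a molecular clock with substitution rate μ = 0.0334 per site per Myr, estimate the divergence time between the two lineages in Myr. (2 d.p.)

P = 153/1072 ≈ 0.142724 and Q = 280/1072 ≈ 0.261194.
Under the Kimura two-parameter model, d = −½ ln(1 − 2P − Q) − ¼ ln(1 − 2Q).
1 − 2P − Q = 0.453358, giving −½ ln(0.453358) = 0.395537.
1 − 2Q = 0.477612, giving −¼ ln(0.477612) = 0.184739.
d = 0.395537 + 0.184739 = 0.580276.
Under a molecular clock d = 2μt, so t = d/(2μ) = 0.580276 / (2 × 0.0334) = 8.69 Myr.

8.69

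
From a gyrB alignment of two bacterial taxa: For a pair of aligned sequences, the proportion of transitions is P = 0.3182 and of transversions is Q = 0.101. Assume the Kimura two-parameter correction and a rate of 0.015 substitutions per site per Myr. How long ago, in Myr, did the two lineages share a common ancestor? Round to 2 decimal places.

24.17

Under the Kimura two-parameter model, d = −½ ln(1 − 2P − Q) − ¼ ln(1 − 2Q).
1 − 2P − Q = 0.2626, giving −½ ln(0.2626) = 0.668562.
1 − 2Q = 0.798, giving −¼ ln(0.798) = 0.056412.
d = 0.668562 + 0.056412 = 0.724974.
Under a molecular clock d = 2μt, so t = d/(2μ) = 0.724974 / (2 × 0.015) = 24.17 Myr.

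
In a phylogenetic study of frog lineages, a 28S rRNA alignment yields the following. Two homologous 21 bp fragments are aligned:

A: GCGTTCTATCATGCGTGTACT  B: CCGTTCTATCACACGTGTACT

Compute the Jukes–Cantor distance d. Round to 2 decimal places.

0.16

The sequences differ at 3 of 21 sites (1, 12, 13), so p = 3/21 ≈ 0.142857.
d = −(3/4) ln(1 − 4p/3) = −0.75 ln(1 − 0.190476) = −0.75 ln(0.809524)
  = −0.75 × (-0.211309) = 0.158482 substitutions/site.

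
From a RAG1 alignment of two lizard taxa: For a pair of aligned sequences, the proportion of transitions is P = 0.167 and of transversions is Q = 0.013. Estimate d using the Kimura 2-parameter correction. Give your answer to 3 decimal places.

Under the Kimura two-parameter model, d = −½ ln(1 − 2P − Q) − ¼ ln(1 − 2Q).
1 − 2P − Q = 0.653, giving −½ ln(0.653) = 0.213089.
1 − 2Q = 0.974, giving −¼ ln(0.974) = 0.006586.
d = 0.213089 + 0.006586 = 0.219675.

0.220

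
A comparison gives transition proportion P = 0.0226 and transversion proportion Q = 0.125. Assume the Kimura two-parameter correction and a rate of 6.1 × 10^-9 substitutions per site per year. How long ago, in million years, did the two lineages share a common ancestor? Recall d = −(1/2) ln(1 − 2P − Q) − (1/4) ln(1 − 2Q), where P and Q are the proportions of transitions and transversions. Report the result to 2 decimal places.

13.54

Under the Kimura two-parameter model, d = −½ ln(1 − 2P − Q) − ¼ ln(1 − 2Q).
1 − 2P − Q = 0.8298, giving −½ ln(0.8298) = 0.093285.
1 − 2Q = 0.75, giving −¼ ln(0.75) = 0.071921.
d = 0.093285 + 0.071921 = 0.165206.
Under a molecular clock d = 2μt, so t = d/(2μ) = 0.165206 / (2 × 6.1 × 10^-9) = 13.54 million years.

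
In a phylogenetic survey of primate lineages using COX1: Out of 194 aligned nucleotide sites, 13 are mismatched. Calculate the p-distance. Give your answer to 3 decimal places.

p = 13/194 = 0.067010… ≈ 0.067 (to 3 d.p.).

0.067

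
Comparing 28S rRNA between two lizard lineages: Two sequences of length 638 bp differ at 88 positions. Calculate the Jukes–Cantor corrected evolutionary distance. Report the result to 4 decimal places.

p = 88/638 ≈ 0.137931.
d = −(3/4) ln(1 − 4p/3) = −0.75 ln(1 − 0.183908) = −0.75 ln(0.816092)
  = −0.75 × (-0.203228) = 0.152421 substitutions/site.

0.1524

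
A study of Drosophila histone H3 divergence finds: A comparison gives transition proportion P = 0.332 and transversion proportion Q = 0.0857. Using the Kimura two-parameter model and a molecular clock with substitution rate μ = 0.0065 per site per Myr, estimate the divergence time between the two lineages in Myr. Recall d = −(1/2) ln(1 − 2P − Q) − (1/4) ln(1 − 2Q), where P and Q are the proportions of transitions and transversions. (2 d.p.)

Under the Kimura two-parameter model, d = −½ ln(1 − 2P − Q) − ¼ ln(1 − 2Q).
1 − 2P − Q = 0.2503, giving −½ ln(0.2503) = 0.692548.
1 − 2Q = 0.8286, giving −¼ ln(0.8286) = 0.047004.
d = 0.692548 + 0.047004 = 0.739552.
Under a molecular clock d = 2μt, so t = d/(2μ) = 0.739552 / (2 × 0.0065) = 56.89 Myr.

56.89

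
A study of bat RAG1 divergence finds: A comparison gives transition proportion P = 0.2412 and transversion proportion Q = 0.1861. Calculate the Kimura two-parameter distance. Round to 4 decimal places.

Under the Kimura two-parameter model, d = −½ ln(1 − 2P − Q) − ¼ ln(1 − 2Q).
1 − 2P − Q = 0.3315, giving −½ ln(0.3315) = 0.552064.
1 − 2Q = 0.6278, giving −¼ ln(0.6278) = 0.116383.
d = 0.552064 + 0.116383 = 0.668447.

0.6684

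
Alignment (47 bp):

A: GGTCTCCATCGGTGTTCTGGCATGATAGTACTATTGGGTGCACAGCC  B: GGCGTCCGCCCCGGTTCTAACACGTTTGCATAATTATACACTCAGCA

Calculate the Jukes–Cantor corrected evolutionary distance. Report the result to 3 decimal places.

The sequences differ at 22 of 47 sites, so p = 22/47 ≈ 0.468085.
d = −(3/4) ln(1 − 4p/3) = −0.75 ln(1 − 0.624113) = −0.75 ln(0.375887)
  = −0.75 × (-0.978467) = 0.733850 substitutions/site.

0.734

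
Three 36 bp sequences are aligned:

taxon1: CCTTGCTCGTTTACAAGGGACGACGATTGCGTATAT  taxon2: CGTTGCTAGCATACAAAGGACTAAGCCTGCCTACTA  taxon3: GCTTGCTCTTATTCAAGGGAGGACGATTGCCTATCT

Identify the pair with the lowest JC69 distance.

taxon1 and taxon3

taxon1–taxon2: 13/36 differ, p = 0.361, d = 0.493.
taxon1–taxon3: 7/36 differ, p = 0.194, d = 0.225.
taxon2–taxon3: 15/36 differ, p = 0.417, d = 0.608.
The smallest distance is between taxon1 and taxon3.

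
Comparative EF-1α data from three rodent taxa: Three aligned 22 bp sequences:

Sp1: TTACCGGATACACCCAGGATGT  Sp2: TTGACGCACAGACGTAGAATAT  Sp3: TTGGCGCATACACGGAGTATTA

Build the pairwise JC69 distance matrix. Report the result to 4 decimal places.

d(Sp1,Sp2) = 0.5913, d(Sp1,Sp3) = 0.4975, d(Sp2,Sp3) = 0.4141

Sp1–Sp2: 9/22 sites differ → p ≈ 0.409091, d = −0.75 ln(1 − 0.545455) = 0.591344 ≈ 0.5913.
Sp1–Sp3: 8/22 sites differ → p ≈ 0.363636, d = −0.75 ln(1 − 0.484848) = 0.497470 ≈ 0.4975.
Sp2–Sp3: 7/22 sites differ → p ≈ 0.318182, d = −0.75 ln(1 − 0.424243) = 0.414052 ≈ 0.4141.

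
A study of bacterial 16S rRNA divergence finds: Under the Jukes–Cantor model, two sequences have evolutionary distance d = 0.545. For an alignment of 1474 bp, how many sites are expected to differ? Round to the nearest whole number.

Invert JC69: p = (3/4)(1 − e^(−4d/3)) = 0.75 × (1 − e^(-0.726667)) = 0.75 × (1 − 0.483518) = 0.387362.
Expected differing sites = pL ≈ 0.387362 × 1474 = 570.971588 ≈ 571.

571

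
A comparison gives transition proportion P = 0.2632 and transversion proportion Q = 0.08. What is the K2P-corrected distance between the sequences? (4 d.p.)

0.5098

Under the Kimura two-parameter model, d = −½ ln(1 − 2P − Q) − ¼ ln(1 − 2Q).
1 − 2P − Q = 0.3936, giving −½ ln(0.3936) = 0.466210.
1 − 2Q = 0.84, giving −¼ ln(0.84) = 0.043588.
d = 0.466210 + 0.043588 = 0.509798.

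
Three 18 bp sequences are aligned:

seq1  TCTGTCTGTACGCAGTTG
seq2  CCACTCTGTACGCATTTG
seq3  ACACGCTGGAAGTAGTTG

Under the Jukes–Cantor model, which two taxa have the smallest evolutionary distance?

seq1–seq2: 4/18 differ, p = 0.222, d = 0.264.
seq1–seq3: 7/18 differ, p = 0.389, d = 0.548.
seq2–seq3: 6/18 differ, p = 0.333, d = 0.441.
The smallest distance is between seq1 and seq2.

seq1 and seq2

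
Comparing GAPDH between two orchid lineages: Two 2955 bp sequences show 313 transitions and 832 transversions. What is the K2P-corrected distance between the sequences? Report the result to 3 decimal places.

0.547

P = 313/2955 ≈ 0.105922 and Q = 832/2955 ≈ 0.281557.
Under the Kimura two-parameter model, d = −½ ln(1 − 2P − Q) − ¼ ln(1 − 2Q).
1 − 2P − Q = 0.506599, giving −½ ln(0.506599) = 0.340018.
1 − 2Q = 0.436886, giving −¼ ln(0.436886) = 0.207021.
d = 0.340018 + 0.207021 = 0.547039.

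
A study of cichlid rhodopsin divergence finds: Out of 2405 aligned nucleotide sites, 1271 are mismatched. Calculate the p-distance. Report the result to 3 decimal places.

p = 1271/2405 = 0.528482… ≈ 0.528 (to 3 d.p.).

0.528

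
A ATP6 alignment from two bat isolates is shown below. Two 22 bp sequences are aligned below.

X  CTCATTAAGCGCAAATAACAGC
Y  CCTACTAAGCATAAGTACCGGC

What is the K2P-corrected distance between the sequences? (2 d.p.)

Of 22 sites, 7 differences are transitions and 1 are transversions, so P = 7/22 ≈ 0.318182 and Q = 1/22 ≈ 0.045455.
Under the Kimura two-parameter model, d = −½ ln(1 − 2P − Q) − ¼ ln(1 − 2Q).
1 − 2P − Q = 0.318181, giving −½ ln(0.318181) = 0.572567.
1 − 2Q = 0.90909, giving −¼ ln(0.90909) = 0.023828.
d = 0.572567 + 0.023828 = 0.596395.

0.60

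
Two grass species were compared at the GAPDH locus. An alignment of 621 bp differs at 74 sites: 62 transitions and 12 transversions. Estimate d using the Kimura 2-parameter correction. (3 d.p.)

P = 62/621 ≈ 0.099839 and Q = 12/621 ≈ 0.019324.
Under the Kimura two-parameter model, d = −½ ln(1 − 2P − Q) − ¼ ln(1 − 2Q).
1 − 2P − Q = 0.780998, giving −½ ln(0.780998) = 0.123591.
1 − 2Q = 0.961352, giving −¼ ln(0.961352) = 0.009854.
d = 0.123591 + 0.009854 = 0.133445.

0.133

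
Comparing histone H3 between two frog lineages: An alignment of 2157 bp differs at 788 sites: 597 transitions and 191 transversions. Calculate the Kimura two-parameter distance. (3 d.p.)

P = 597/2157 ≈ 0.276773 and Q = 191/2157 ≈ 0.088549.
Under the Kimura two-parameter model, d = −½ ln(1 − 2P − Q) − ¼ ln(1 − 2Q).
1 − 2P − Q = 0.357905, giving −½ ln(0.357905) = 0.513744.
1 − 2Q = 0.822902, giving −¼ ln(0.822902) = 0.048730.
d = 0.513744 + 0.048730 = 0.562474.

0.562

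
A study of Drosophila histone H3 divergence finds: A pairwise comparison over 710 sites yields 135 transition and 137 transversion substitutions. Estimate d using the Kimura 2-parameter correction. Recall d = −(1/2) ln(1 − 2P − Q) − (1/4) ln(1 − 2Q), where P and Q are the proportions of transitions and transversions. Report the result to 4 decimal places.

0.5477

P = 135/710 ≈ 0.190141 and Q = 137/710 ≈ 0.192958.
Under the Kimura two-parameter model, d = −½ ln(1 − 2P − Q) − ¼ ln(1 − 2Q).
1 − 2P − Q = 0.42676, giving −½ ln(0.42676) = 0.425767.
1 − 2Q = 0.614084, giving −¼ ln(0.614084) = 0.121906.
d = 0.425767 + 0.121906 = 0.547673.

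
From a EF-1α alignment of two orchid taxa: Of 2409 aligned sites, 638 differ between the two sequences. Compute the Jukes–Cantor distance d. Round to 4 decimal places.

0.3267

p = 638/2409 ≈ 0.26484.
d = −(3/4) ln(1 − 4p/3) = −0.75 ln(1 − 0.35312) = −0.75 ln(0.64688)
  = −0.75 × (-0.435594) = 0.326696 substitutions/site.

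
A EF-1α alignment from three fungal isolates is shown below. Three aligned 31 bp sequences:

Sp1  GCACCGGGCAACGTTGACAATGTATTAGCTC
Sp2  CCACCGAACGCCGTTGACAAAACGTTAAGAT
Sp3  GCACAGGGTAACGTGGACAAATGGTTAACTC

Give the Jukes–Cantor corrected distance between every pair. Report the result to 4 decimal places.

d(Sp1,Sp2) = 0.6143, d(Sp1,Sp3) = 0.3163, d(Sp2,Sp3) = 0.6143

Sp1–Sp2: 13/31 sites differ → p ≈ 0.419355, d = −0.75 ln(1 − 0.55914) = 0.614271 ≈ 0.6143.
Sp1–Sp3: 8/31 sites differ → p ≈ 0.258065, d = −0.75 ln(1 − 0.344087) = 0.316295 ≈ 0.3163.
Sp2–Sp3: 13/31 sites differ → p ≈ 0.419355, d = −0.75 ln(1 − 0.55914) = 0.614271 ≈ 0.6143.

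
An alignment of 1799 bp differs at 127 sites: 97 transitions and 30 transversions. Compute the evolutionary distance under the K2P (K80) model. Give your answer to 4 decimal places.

0.0750

P = 97/1799 ≈ 0.053919 and Q = 30/1799 ≈ 0.016676.
Under the Kimura two-parameter model, d = −½ ln(1 − 2P − Q) − ¼ ln(1 − 2Q).
1 − 2P − Q = 0.875486, giving −½ ln(0.875486) = 0.066488.
1 − 2Q = 0.966648, giving −¼ ln(0.966648) = 0.008480.
d = 0.066488 + 0.008480 = 0.074968.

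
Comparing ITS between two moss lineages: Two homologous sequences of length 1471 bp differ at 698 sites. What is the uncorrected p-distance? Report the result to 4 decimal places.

0.4745

p = 698/1471 = 0.474507… ≈ 0.4745 (to 4 d.p.).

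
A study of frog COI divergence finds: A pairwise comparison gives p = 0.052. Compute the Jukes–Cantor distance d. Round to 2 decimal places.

0.05

d = −(3/4) ln(1 − 4p/3) = −0.75 ln(1 − 0.069333) = −0.75 ln(0.930667)
  = −0.75 × (-0.071854) = 0.053891 substitutions/site.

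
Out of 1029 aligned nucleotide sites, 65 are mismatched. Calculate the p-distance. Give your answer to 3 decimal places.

0.063

p = 65/1029 = 0.063168… ≈ 0.063 (to 3 d.p.).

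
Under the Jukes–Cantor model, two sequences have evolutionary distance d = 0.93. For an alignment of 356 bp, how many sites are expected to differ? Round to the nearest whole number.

Invert JC69: p = (3/4)(1 − e^(−4d/3)) = 0.75 × (1 − e^(-1.24)) = 0.75 × (1 − 0.289384) = 0.532962.
Expected differing sites = pL ≈ 0.532962 × 356 = 189.734472 ≈ 190.

190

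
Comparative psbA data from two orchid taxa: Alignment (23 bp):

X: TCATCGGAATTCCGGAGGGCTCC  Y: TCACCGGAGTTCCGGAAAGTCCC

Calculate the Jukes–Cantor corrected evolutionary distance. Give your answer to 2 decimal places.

0.32

The sequences differ at 6 of 23 sites (4, 9, 17, 18, 20, 21), so p = 6/23 ≈ 0.26087.
d = −(3/4) ln(1 − 4p/3) = −0.75 ln(1 − 0.347827) = −0.75 ln(0.652173)
  = −0.75 × (-0.427445) = 0.320584 substitutions/site.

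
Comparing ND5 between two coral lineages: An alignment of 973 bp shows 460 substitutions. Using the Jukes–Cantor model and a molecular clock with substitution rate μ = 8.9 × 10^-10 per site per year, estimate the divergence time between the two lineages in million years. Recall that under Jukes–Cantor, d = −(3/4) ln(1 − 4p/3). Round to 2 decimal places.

p = 460/973 ≈ 0.472765.
d = −(3/4) ln(1 − 4p/3) = −0.75 ln(1 − 0.630353) = −0.75 ln(0.369647)
  = −0.75 × (-0.995207) = 0.746405 substitutions/site.
Under a molecular clock d = 2μt, so t = d/(2μ) = 0.746405 / (2 × 8.9 × 10^-10) = 419.33 million years.

419.33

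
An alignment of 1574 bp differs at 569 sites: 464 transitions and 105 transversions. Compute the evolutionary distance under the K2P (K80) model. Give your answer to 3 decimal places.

P = 464/1574 ≈ 0.29479 and Q = 105/1574 ≈ 0.066709.
Under the Kimura two-parameter model, d = −½ ln(1 − 2P − Q) − ¼ ln(1 − 2Q).
1 − 2P − Q = 0.343711, giving −½ ln(0.343711) = 0.533977.
1 − 2Q = 0.866582, giving −¼ ln(0.866582) = 0.035800.
d = 0.533977 + 0.035800 = 0.569777.

0.570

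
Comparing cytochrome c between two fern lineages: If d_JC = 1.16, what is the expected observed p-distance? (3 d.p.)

p = (3/4)(1 − e^(−4d/3)) = 0.75 × (1 − e^(-1.546667)) = 0.75 × (1 − 0.212957) = 0.590282.

0.590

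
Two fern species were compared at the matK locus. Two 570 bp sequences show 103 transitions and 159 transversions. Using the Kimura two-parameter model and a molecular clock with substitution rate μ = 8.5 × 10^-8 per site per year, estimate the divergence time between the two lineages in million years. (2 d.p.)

P = 103/570 ≈ 0.180702 and Q = 159/570 ≈ 0.278947.
Under the Kimura two-parameter model, d = −½ ln(1 − 2P − Q) − ¼ ln(1 − 2Q).
1 − 2P − Q = 0.359649, giving −½ ln(0.359649) = 0.511313.
1 − 2Q = 0.442106, giving −¼ ln(0.442106) = 0.204051.
d = 0.511313 + 0.204051 = 0.715364.
Under a molecular clock d = 2μt, so t = d/(2μ) = 0.715364 / (2 × 8.5 × 10^-8) = 4.21 million years.

4.21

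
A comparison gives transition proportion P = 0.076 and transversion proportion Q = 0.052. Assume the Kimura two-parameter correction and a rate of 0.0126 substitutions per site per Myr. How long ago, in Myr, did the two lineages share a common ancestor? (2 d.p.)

5.62

Under the Kimura two-parameter model, d = −½ ln(1 − 2P − Q) − ¼ ln(1 − 2Q).
1 − 2P − Q = 0.796, giving −½ ln(0.796) = 0.114078.
1 − 2Q = 0.896, giving −¼ ln(0.896) = 0.027454.
d = 0.114078 + 0.027454 = 0.141532.
Under a molecular clock d = 2μt, so t = d/(2μ) = 0.141532 / (2 × 0.0126) = 5.62 Myr.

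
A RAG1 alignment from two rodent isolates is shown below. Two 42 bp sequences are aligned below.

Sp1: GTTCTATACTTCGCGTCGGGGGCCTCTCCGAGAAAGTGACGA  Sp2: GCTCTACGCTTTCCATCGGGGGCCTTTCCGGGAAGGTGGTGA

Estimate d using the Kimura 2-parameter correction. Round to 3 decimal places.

Of 42 sites, 10 differences are transitions and 1 are transversions, so P = 10/42 ≈ 0.238095 and Q = 1/42 ≈ 0.02381.
Under the Kimura two-parameter model, d = −½ ln(1 − 2P − Q) − ¼ ln(1 − 2Q).
1 − 2P − Q = 0.5, giving −½ ln(0.5) = 0.346574.
1 − 2Q = 0.95238, giving −¼ ln(0.95238) = 0.012198.
d = 0.346574 + 0.012198 = 0.358772.

0.359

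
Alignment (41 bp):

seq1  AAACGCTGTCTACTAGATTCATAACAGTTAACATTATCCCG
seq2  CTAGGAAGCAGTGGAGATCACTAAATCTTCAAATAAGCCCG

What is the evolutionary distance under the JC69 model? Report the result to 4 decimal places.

The sequences differ at 21 of 41 sites, so p = 21/41 ≈ 0.512195.
d = −(3/4) ln(1 − 4p/3) = −0.75 ln(1 − 0.682927) = −0.75 ln(0.317073)
  = −0.75 × (-1.148623) = 0.861467 substitutions/site.

0.8615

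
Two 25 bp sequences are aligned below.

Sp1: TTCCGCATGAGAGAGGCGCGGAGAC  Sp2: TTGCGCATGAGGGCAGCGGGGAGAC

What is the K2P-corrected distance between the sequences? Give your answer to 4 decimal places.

0.2329

Of 25 sites, 2 differences are transitions and 3 are transversions, so P = 2/25 = 0.08 and Q = 3/25 = 0.12.
Under the Kimura two-parameter model, d = −½ ln(1 − 2P − Q) − ¼ ln(1 − 2Q).
1 − 2P − Q = 0.72, giving −½ ln(0.72) = 0.164252.
1 − 2Q = 0.76, giving −¼ ln(0.76) = 0.068609.
d = 0.164252 + 0.068609 = 0.232861.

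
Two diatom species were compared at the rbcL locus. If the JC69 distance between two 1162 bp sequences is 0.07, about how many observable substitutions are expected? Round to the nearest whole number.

78

Invert JC69: p = (3/4)(1 − e^(−4d/3)) = 0.75 × (1 − e^(-0.093333)) = 0.75 × (1 − 0.910890) = 0.066833.
Expected differing sites = pL ≈ 0.066833 × 1162 = 77.659946 ≈ 78.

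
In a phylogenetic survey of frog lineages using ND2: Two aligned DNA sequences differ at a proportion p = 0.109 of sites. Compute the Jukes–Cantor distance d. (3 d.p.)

0.118

d = −(3/4) ln(1 − 4p/3) = −0.75 ln(1 − 0.145333) = −0.75 ln(0.854667)
  = −0.75 × (-0.157043) = 0.117782 substitutions/site.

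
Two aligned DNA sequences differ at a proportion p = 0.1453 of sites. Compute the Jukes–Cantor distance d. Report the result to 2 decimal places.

0.16

d = −(3/4) ln(1 − 4p/3) = −0.75 ln(1 − 0.193733) = −0.75 ln(0.806267)
  = −0.75 × (-0.215340) = 0.161505 substitutions/site.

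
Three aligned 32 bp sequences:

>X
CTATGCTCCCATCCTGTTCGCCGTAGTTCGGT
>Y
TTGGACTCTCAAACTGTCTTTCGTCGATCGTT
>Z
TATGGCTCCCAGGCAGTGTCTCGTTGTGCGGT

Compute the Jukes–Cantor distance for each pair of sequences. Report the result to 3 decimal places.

d(X,Y) = 0.657, d(X,Z) = 0.585, d(Y,Z) = 0.585

X–Y: 14/32 sites differ → p = 0.4375, d = −0.75 ln(1 − 0.583333) = 0.656601 ≈ 0.657.
X–Z: 13/32 sites differ → p = 0.40625, d = −0.75 ln(1 − 0.541667) = 0.585119 ≈ 0.585.
Y–Z: 13/32 sites differ → p = 0.40625, d = −0.75 ln(1 − 0.541667) = 0.585119 ≈ 0.585.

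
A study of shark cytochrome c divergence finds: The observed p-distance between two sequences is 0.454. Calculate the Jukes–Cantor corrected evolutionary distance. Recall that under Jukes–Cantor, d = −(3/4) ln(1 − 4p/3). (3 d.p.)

0.697

d = −(3/4) ln(1 − 4p/3) = −0.75 ln(1 − 0.605333) = −0.75 ln(0.394667)
  = −0.75 × (-0.929713) = 0.697285 substitutions/site.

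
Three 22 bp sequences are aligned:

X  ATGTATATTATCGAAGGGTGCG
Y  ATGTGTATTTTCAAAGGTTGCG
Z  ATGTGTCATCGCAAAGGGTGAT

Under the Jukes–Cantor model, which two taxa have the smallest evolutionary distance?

X–Y: 4/22 differ, p = 0.182, d = 0.208.
X–Z: 8/22 differ, p = 0.364, d = 0.497.
Y–Z: 7/22 differ, p = 0.318, d = 0.414.
The smallest distance is between X and Y.

X and Y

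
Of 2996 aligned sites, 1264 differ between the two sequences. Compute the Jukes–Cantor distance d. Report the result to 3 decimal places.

0.620

p = 1264/2996 ≈ 0.421896.
d = −(3/4) ln(1 − 4p/3) = −0.75 ln(1 − 0.562528) = −0.75 ln(0.437472)
  = −0.75 × (-0.826743) = 0.620057 substitutions/site.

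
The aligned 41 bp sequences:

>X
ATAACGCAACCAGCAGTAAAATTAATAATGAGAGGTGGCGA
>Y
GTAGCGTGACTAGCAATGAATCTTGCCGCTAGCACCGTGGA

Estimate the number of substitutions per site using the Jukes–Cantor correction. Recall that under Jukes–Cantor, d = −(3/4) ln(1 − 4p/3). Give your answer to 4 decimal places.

0.9426

The sequences differ at 22 of 41 sites, so p = 22/41 ≈ 0.536585.
d = −(3/4) ln(1 − 4p/3) = −0.75 ln(1 − 0.715447) = −0.75 ln(0.284553)
  = −0.75 × (-1.256836) = 0.942627 substitutions/site.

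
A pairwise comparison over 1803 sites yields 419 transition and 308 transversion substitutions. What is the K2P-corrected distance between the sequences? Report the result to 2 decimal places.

P = 419/1803 ≈ 0.23239 and Q = 308/1803 ≈ 0.170826.
Under the Kimura two-parameter model, d = −½ ln(1 − 2P − Q) − ¼ ln(1 − 2Q).
1 − 2P − Q = 0.364394, giving −½ ln(0.364394) = 0.504760.
1 − 2Q = 0.658348, giving −¼ ln(0.658348) = 0.104505.
d = 0.504760 + 0.104505 = 0.609265.

0.61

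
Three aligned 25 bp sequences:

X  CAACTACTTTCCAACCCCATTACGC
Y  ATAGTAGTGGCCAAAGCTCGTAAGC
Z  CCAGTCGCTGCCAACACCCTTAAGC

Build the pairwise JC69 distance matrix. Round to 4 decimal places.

X–Y: 12/25 sites differ → p = 0.48, d = −0.75 ln(1 − 0.64) = 0.766238 ≈ 0.7662.
X–Z: 9/25 sites differ → p = 0.36, d = −0.75 ln(1 − 0.48) = 0.490445 ≈ 0.4904.
Y–Z: 9/25 sites differ → p = 0.36, d = −0.75 ln(1 − 0.48) = 0.490445 ≈ 0.4904.

d(X,Y) = 0.7662, d(X,Z) = 0.4904, d(Y,Z) = 0.4904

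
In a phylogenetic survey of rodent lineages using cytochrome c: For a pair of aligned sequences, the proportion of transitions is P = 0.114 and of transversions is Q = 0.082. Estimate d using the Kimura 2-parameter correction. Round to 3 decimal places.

Under the Kimura two-parameter model, d = −½ ln(1 − 2P − Q) − ¼ ln(1 − 2Q).
1 − 2P − Q = 0.69, giving −½ ln(0.69) = 0.185532.
1 − 2Q = 0.836, giving −¼ ln(0.836) = 0.044782.
d = 0.185532 + 0.044782 = 0.230314.

0.230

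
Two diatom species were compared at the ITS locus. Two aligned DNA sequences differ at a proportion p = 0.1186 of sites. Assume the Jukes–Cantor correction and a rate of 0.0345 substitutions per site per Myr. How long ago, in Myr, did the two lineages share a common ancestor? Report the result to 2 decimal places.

1.87

d = −(3/4) ln(1 − 4p/3) = −0.75 ln(1 − 0.158133) = −0.75 ln(0.841867)
  = −0.75 × (-0.172133) = 0.129100 substitutions/site.
Under a molecular clock d = 2μt, so t = d/(2μ) = 0.129100 / (2 × 0.0345) = 1.87 Myr.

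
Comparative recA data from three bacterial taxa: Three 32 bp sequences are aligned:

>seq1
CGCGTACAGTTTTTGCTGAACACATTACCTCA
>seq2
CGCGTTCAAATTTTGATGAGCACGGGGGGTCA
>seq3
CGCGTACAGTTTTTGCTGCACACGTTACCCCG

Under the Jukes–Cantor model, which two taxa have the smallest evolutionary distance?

seq1–seq2: 11/32 differ, p = 0.344, d = 0.460.
seq1–seq3: 4/32 differ, p = 0.125, d = 0.137.
seq2–seq3: 13/32 differ, p = 0.406, d = 0.585.
The smallest distance is between seq1 and seq3.

seq1 and seq3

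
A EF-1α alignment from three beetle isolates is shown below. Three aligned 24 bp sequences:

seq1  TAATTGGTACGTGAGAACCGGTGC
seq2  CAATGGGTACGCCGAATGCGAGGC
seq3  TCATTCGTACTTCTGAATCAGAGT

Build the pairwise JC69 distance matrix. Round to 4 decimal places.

d(seq1,seq2) = 0.6082, d(seq1,seq3) = 0.5199, d(seq2,seq3) = 1.1281

seq1–seq2: 10/24 sites differ → p ≈ 0.416667, d = −0.75 ln(1 − 0.555556) = 0.608198 ≈ 0.6082.
seq1–seq3: 9/24 sites differ → p = 0.375, d = −0.75 ln(1 − 0.5) = 0.519860 ≈ 0.5199.
seq2–seq3: 14/24 sites differ → p ≈ 0.583333, d = −0.75 ln(1 − 0.777777) = 1.128055 ≈ 1.1281.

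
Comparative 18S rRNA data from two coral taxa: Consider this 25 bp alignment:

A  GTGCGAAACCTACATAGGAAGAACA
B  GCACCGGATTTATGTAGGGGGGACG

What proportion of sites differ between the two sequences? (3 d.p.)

The sequences differ at 13 of 25 positions.
p = 13/25 = 0.520.

0.520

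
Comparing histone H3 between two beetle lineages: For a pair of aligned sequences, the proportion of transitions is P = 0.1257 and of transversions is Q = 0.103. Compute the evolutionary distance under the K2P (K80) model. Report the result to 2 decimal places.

Under the Kimura two-parameter model, d = −½ ln(1 − 2P − Q) − ¼ ln(1 − 2Q).
1 − 2P − Q = 0.6456, giving −½ ln(0.6456) = 0.218788.
1 − 2Q = 0.794, giving −¼ ln(0.794) = 0.057668.
d = 0.218788 + 0.057668 = 0.276456.

0.28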